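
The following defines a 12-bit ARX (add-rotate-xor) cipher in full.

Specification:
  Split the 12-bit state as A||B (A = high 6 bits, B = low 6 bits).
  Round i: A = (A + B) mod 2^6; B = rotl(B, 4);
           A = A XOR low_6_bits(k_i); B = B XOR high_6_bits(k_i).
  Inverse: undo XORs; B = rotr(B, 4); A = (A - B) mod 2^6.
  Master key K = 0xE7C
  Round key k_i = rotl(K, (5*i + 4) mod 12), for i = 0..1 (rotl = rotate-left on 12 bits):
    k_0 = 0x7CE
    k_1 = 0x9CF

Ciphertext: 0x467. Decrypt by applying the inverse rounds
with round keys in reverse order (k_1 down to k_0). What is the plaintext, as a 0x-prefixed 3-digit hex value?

s_0 = ciphertext = 0x467
s_1 = InvRound(s_0, k_1) = 0x780
s_2 = InvRound(s_1, k_0) = 0x4FD

0x4FD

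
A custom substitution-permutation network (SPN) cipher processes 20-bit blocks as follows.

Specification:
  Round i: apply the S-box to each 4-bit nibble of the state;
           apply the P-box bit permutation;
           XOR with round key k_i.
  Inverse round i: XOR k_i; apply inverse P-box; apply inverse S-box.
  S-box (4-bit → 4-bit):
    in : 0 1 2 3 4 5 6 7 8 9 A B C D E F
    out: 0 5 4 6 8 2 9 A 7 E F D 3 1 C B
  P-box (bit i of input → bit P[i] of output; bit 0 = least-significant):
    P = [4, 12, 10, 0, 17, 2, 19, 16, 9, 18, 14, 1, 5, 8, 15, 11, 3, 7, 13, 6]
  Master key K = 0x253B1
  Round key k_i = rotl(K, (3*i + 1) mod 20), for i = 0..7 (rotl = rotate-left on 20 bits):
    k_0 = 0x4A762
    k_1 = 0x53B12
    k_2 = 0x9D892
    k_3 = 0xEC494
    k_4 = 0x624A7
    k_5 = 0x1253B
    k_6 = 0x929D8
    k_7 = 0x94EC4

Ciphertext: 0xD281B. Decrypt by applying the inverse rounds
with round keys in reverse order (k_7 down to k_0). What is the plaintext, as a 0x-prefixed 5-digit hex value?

s_0 = ciphertext = 0xD281B
s_1 = InvRound(s_0, k_7) = 0xA0A5B
s_2 = InvRound(s_1, k_6) = 0x35664
s_3 = InvRound(s_2, k_5) = 0xB5BCF
s_4 = InvRound(s_3, k_4) = 0xBF8E3
s_5 = InvRound(s_4, k_3) = 0xE677A
s_6 = InvRound(s_5, k_2) = 0xAAC63
s_7 = InvRound(s_6, k_1) = 0x48CBA
s_8 = InvRound(s_7, k_0) = 0xA7D0D

0xA7D0D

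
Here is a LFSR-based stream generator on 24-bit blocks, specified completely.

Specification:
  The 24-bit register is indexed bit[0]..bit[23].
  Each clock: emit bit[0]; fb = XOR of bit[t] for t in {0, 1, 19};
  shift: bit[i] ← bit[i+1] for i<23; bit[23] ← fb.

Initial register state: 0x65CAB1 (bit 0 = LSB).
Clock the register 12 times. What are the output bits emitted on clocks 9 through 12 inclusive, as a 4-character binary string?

0101

reg_0 = 0x65CAB1
clock 1: out=1, reg = 0xB2E558
clock 2: out=0, reg = 0x5972AC
clock 3: out=0, reg = 0xACB956
clock 4: out=0, reg = 0x565CAB
clock 5: out=1, reg = 0x2B2E55
clock 6: out=1, reg = 0x15972A
clock 7: out=0, reg = 0x8ACB95
clock 8: out=1, reg = 0x4565CA
clock 9: out=0, reg = 0xA2B2E5
clock 10: out=1, reg = 0xD15972
clock 11: out=0, reg = 0xE8ACB9
clock 12: out=1, reg = 0x74565C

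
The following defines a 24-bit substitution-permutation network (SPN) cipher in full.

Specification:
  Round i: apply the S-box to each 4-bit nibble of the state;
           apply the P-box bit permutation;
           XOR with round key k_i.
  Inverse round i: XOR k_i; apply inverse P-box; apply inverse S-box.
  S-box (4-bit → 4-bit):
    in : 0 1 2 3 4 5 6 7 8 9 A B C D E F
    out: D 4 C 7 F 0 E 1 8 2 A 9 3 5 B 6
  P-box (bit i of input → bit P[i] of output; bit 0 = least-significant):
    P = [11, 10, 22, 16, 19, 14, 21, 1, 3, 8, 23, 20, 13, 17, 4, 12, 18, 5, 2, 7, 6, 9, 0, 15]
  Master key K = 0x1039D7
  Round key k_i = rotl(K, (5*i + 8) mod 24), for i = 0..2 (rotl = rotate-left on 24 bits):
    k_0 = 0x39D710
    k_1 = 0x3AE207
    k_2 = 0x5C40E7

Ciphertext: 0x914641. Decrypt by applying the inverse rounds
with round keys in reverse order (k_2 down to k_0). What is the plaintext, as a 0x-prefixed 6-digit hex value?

0x00A850

s_0 = ciphertext = 0x914641
s_1 = InvRound(s_0, k_2) = 0x9451B6
s_2 = InvRound(s_1, k_1) = 0x6E4FD5
s_3 = InvRound(s_2, k_0) = 0x00A850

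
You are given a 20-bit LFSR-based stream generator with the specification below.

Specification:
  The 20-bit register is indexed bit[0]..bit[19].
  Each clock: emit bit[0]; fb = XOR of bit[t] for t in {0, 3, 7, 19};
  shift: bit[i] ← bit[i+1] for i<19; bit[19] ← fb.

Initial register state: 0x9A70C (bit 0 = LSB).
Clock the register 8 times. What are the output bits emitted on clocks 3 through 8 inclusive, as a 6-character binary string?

reg_0 = 0x9A70C
clock 1: out=0, reg = 0x4D386
clock 2: out=0, reg = 0xA69C3
clock 3: out=1, reg = 0xD34E1
clock 4: out=1, reg = 0xE9A70
clock 5: out=0, reg = 0xF4D38
clock 6: out=0, reg = 0x7A69C
clock 7: out=0, reg = 0x3D34E
clock 8: out=0, reg = 0x9E9A7

110000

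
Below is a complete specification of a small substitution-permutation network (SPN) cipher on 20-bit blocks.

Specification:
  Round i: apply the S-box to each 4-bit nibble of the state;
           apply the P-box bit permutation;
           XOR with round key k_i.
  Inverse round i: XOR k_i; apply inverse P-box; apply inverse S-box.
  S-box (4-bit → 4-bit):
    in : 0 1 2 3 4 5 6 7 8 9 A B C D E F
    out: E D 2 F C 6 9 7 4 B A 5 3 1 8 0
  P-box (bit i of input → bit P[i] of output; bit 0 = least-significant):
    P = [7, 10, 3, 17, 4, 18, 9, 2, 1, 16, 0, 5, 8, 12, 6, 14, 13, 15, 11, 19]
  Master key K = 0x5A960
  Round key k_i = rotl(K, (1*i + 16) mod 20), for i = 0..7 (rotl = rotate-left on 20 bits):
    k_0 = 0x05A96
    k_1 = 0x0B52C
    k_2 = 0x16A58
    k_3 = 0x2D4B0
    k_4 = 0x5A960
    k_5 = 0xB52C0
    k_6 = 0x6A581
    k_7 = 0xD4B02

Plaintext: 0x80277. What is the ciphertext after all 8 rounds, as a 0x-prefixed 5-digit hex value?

s_0 = plaintext = 0x80277
s_1 = Round(s_0, k_0) = 0x5044E
s_2 = Round(s_1, k_1) = 0x26F49
s_3 = Round(s_2, k_2) = 0x3ADDC
s_4 = Round(s_3, k_3) = 0xA2822
s_5 = Round(s_4, k_4) = 0x93D61
s_6 = Round(s_5, k_5) = 0x1A31E
s_7 = Round(s_6, k_6) = 0xDDFB6
s_8 = Round(s_7, k_7) = 0xF6892

0xF6892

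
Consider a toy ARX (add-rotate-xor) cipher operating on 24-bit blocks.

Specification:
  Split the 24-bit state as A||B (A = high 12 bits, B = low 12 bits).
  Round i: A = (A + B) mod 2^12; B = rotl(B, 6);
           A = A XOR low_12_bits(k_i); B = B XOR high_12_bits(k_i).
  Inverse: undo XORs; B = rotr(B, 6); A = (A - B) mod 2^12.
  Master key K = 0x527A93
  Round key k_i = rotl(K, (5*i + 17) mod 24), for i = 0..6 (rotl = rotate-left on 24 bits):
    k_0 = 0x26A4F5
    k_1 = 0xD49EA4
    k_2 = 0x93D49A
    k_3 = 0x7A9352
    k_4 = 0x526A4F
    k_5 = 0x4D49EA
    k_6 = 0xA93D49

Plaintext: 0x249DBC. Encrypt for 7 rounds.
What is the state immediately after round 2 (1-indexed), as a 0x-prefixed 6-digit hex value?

s_0 = plaintext = 0x249DBC
s_1 = Round(s_0, k_0) = 0x4F0D5C
s_2 = Round(s_1, k_1) = 0xCE8A7C
s_3 = Round(s_2, k_2) = 0x3FE614
s_4 = Round(s_3, k_3) = 0x9402B1
s_5 = Round(s_4, k_4) = 0x1BE96C
s_6 = Round(s_5, k_5) = 0x2C0FF1
s_7 = Round(s_6, k_6) = 0xFF86EC

0xCE8A7C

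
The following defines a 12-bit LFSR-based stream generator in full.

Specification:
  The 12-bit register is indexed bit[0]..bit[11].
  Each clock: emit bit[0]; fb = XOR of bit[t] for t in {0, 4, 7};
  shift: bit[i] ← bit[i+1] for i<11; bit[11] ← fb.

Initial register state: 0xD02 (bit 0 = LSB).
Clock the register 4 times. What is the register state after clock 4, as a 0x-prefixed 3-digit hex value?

reg_0 = 0xD02
clock 1: out=0, reg = 0x681
clock 2: out=1, reg = 0x340
clock 3: out=0, reg = 0x1A0
clock 4: out=0, reg = 0x8D0

0x8D0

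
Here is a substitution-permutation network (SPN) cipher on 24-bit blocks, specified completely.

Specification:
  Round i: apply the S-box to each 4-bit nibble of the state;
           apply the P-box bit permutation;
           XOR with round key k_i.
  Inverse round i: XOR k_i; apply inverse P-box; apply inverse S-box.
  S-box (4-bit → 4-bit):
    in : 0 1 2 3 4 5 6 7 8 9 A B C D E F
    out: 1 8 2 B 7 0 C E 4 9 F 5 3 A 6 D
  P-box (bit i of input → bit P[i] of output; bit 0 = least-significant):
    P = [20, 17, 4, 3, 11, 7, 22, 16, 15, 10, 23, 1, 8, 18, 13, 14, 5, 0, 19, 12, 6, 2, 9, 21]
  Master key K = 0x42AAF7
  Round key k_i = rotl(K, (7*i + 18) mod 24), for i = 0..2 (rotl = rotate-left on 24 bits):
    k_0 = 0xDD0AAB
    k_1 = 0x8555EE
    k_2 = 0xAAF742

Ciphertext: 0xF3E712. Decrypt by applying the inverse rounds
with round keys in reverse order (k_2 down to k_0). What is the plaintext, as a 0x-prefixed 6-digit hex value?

0xFAD86A

s_0 = ciphertext = 0xF3E712
s_1 = InvRound(s_0, k_2) = 0x06556B
s_2 = InvRound(s_1, k_1) = 0x2258D2
s_3 = InvRound(s_2, k_0) = 0xFAD86A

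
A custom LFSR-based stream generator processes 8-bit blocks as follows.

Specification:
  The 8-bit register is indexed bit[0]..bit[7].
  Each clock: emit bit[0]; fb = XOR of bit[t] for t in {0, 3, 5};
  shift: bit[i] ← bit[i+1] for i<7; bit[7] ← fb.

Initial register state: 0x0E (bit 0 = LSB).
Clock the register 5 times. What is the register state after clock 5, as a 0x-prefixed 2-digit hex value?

0xB8

reg_0 = 0x0E
clock 1: out=0, reg = 0x87
clock 2: out=1, reg = 0xC3
clock 3: out=1, reg = 0xE1
clock 4: out=1, reg = 0x70
clock 5: out=0, reg = 0xB8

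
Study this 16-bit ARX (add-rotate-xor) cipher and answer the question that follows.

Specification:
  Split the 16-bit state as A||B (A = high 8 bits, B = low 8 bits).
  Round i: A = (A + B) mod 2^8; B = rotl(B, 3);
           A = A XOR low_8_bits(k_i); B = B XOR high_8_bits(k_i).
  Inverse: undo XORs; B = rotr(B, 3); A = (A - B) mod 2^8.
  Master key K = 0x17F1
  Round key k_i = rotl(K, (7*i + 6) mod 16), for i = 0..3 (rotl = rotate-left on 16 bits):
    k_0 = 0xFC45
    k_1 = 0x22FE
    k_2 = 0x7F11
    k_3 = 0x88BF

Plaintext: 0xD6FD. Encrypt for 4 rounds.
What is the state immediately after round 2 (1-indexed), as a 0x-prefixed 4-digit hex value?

s_0 = plaintext = 0xD6FD
s_1 = Round(s_0, k_0) = 0x9613
s_2 = Round(s_1, k_1) = 0x57BA
s_3 = Round(s_2, k_2) = 0x00AA
s_4 = Round(s_3, k_3) = 0x15DD

0x57BA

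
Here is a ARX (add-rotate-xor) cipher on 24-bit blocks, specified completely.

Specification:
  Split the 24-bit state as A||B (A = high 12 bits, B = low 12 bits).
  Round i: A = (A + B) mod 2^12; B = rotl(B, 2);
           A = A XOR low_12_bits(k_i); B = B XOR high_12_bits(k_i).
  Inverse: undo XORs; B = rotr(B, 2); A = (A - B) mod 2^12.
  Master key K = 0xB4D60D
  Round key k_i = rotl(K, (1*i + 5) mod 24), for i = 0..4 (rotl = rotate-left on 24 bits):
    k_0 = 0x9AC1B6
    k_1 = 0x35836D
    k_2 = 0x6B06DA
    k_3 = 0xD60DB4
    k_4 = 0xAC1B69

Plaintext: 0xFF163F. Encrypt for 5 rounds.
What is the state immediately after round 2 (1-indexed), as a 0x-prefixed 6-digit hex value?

0xBBA61C

s_0 = plaintext = 0xFF163F
s_1 = Round(s_0, k_0) = 0x786151
s_2 = Round(s_1, k_1) = 0xBBA61C
s_3 = Round(s_2, k_2) = 0x70CEC1
s_4 = Round(s_3, k_3) = 0x879667
s_5 = Round(s_4, k_4) = 0x58935C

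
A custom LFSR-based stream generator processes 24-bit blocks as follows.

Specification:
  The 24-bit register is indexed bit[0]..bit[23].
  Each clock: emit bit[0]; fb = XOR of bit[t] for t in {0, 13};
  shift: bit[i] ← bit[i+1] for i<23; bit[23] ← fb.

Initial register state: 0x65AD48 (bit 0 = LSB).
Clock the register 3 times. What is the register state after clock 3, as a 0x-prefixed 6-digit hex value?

0xACB5A9

reg_0 = 0x65AD48
clock 1: out=0, reg = 0xB2D6A4
clock 2: out=0, reg = 0x596B52
clock 3: out=0, reg = 0xACB5A9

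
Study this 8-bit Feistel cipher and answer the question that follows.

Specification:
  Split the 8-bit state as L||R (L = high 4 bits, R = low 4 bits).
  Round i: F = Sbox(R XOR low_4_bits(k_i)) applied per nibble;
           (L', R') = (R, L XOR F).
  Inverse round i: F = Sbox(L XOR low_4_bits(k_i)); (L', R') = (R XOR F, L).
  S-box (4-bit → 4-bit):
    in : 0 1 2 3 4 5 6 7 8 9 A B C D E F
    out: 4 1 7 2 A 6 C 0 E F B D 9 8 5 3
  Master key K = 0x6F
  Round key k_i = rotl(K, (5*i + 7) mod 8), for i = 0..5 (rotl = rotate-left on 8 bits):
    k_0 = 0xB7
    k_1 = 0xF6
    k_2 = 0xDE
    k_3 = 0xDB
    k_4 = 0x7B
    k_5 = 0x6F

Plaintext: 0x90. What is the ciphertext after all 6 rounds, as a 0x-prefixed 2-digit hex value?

0x31

s_0 = plaintext = 0x90
s_1 = Round(s_0, k_0) = 0x09
s_2 = Round(s_1, k_1) = 0x93
s_3 = Round(s_2, k_2) = 0x31
s_4 = Round(s_3, k_3) = 0x18
s_5 = Round(s_4, k_4) = 0x83
s_6 = Round(s_5, k_5) = 0x31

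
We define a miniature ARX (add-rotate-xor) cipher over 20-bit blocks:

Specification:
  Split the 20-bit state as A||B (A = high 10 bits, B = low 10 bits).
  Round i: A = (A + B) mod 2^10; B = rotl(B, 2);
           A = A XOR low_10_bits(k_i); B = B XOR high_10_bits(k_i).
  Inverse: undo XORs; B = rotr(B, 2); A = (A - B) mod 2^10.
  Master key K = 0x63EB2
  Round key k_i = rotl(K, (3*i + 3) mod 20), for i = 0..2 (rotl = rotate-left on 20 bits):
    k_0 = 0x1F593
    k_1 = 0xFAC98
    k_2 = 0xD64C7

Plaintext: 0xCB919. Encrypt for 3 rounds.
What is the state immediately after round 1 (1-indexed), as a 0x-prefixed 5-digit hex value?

0x75018

s_0 = plaintext = 0xCB919
s_1 = Round(s_0, k_0) = 0x75018
s_2 = Round(s_1, k_1) = 0x5D38B
s_3 = Round(s_2, k_2) = 0x0E176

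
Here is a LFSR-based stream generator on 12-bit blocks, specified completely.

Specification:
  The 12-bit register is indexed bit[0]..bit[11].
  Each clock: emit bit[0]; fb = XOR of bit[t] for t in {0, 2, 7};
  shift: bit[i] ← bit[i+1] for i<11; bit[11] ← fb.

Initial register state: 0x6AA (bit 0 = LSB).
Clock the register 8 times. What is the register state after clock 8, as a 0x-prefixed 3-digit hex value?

0xAD6

reg_0 = 0x6AA
clock 1: out=0, reg = 0xB55
clock 2: out=1, reg = 0x5AA
clock 3: out=0, reg = 0xAD5
clock 4: out=1, reg = 0xD6A
clock 5: out=0, reg = 0x6B5
clock 6: out=1, reg = 0xB5A
clock 7: out=0, reg = 0x5AD
clock 8: out=1, reg = 0xAD6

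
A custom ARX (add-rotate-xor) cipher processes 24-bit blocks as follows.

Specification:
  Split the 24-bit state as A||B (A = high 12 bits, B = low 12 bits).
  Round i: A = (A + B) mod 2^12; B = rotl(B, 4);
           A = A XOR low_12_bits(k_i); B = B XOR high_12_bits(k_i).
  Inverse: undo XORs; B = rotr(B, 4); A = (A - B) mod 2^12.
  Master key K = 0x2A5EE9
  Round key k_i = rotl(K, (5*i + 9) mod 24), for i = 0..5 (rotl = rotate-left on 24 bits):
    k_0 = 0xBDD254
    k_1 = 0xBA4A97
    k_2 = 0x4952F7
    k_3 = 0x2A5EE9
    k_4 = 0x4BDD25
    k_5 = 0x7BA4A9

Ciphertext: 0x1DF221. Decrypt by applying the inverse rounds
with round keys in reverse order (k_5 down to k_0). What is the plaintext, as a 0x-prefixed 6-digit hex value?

s_0 = ciphertext = 0x1DF221
s_1 = InvRound(s_0, k_5) = 0xA1DB59
s_2 = InvRound(s_1, k_4) = 0x23A4FE
s_3 = InvRound(s_2, k_3) = 0x16EB65
s_4 = InvRound(s_3, k_2) = 0x29A0FF
s_5 = InvRound(s_4, k_1) = 0xC58BB5
s_6 = InvRound(s_5, k_0) = 0x606806

0x606806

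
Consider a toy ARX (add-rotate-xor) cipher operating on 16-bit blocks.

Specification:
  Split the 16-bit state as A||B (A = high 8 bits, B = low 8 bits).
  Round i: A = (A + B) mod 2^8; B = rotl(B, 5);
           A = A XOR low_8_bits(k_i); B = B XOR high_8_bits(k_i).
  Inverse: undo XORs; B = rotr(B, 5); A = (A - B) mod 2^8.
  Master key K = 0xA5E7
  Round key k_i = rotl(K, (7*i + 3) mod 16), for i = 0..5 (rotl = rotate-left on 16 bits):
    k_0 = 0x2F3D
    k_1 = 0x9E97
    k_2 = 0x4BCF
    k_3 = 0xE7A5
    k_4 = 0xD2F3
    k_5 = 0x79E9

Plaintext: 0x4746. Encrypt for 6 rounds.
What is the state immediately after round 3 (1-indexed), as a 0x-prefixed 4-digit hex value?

0xAD07

s_0 = plaintext = 0x4746
s_1 = Round(s_0, k_0) = 0xB0E7
s_2 = Round(s_1, k_1) = 0x0062
s_3 = Round(s_2, k_2) = 0xAD07
s_4 = Round(s_3, k_3) = 0x1107
s_5 = Round(s_4, k_4) = 0xEB32
s_6 = Round(s_5, k_5) = 0xF43F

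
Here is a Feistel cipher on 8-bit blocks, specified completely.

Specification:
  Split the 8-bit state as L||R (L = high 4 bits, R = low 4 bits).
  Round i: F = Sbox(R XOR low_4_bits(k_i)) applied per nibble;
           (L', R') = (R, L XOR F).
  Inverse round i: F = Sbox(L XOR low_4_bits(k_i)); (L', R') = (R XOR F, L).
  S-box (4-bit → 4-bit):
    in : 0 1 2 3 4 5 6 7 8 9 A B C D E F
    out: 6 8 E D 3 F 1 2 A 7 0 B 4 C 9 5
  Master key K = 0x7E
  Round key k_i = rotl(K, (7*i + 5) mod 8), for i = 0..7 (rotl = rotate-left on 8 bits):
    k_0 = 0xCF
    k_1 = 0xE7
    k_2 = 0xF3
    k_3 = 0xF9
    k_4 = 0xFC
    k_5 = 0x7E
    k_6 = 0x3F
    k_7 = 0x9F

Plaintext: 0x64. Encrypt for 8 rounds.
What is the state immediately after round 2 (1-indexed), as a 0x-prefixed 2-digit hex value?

s_0 = plaintext = 0x64
s_1 = Round(s_0, k_0) = 0x4D
s_2 = Round(s_1, k_1) = 0xD4
s_3 = Round(s_2, k_2) = 0x4F
s_4 = Round(s_3, k_3) = 0xF5
s_5 = Round(s_4, k_4) = 0x58
s_6 = Round(s_5, k_5) = 0x84
s_7 = Round(s_6, k_6) = 0x43
s_8 = Round(s_7, k_7) = 0x30

0xD4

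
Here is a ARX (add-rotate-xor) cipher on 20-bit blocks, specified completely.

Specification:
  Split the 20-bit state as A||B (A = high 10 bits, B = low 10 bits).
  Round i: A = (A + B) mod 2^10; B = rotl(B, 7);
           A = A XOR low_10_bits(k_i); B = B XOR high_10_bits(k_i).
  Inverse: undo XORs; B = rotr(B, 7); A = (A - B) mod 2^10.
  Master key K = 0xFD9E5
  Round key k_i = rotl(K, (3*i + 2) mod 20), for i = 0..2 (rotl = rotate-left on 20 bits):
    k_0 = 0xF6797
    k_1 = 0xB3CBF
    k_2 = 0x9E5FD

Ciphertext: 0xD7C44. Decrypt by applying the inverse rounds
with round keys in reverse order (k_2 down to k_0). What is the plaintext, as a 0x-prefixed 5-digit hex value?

0xCFE3D

s_0 = ciphertext = 0xD7C44
s_1 = InvRound(s_0, k_2) = 0x2D9EC
s_2 = InvRound(s_1, k_1) = 0xBAD1E
s_3 = InvRound(s_2, k_0) = 0xCFE3D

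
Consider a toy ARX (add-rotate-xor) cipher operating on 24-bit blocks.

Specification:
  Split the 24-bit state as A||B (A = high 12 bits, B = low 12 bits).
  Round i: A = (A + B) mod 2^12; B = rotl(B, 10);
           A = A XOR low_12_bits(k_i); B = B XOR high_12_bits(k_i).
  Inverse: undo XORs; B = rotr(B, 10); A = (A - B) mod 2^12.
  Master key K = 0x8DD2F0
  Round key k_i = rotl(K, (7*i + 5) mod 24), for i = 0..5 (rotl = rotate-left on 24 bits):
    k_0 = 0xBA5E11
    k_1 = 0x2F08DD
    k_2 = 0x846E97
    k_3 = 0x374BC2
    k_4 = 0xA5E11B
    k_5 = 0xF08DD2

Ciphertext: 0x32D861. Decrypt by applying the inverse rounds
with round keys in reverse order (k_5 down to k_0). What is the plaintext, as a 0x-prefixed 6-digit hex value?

s_0 = ciphertext = 0x32D861
s_1 = InvRound(s_0, k_5) = 0x15ADA5
s_2 = InvRound(s_1, k_4) = 0x054FED
s_3 = InvRound(s_2, k_3) = 0x92F267
s_4 = InvRound(s_3, k_2) = 0xF32886
s_5 = InvRound(s_4, k_1) = 0xE159DA
s_6 = InvRound(s_5, k_0) = 0x6089FC

0x6089FC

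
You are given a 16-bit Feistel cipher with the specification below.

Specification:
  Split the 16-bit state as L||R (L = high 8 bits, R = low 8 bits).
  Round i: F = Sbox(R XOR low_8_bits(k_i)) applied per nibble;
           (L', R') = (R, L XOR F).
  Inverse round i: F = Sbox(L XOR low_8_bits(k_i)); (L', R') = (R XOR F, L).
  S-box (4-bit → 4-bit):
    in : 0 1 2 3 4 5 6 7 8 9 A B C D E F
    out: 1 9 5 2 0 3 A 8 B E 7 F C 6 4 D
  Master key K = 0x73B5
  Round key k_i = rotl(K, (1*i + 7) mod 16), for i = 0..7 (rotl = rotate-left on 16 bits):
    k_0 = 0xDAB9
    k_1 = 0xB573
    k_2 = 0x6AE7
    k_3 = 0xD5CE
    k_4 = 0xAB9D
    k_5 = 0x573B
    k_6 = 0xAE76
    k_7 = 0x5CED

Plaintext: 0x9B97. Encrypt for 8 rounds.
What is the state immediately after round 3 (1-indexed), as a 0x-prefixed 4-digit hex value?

0x6B73

s_0 = plaintext = 0x9B97
s_1 = Round(s_0, k_0) = 0x97CF
s_2 = Round(s_1, k_1) = 0xCF6B
s_3 = Round(s_2, k_2) = 0x6B73
s_4 = Round(s_3, k_3) = 0x739D
s_5 = Round(s_4, k_4) = 0x9D62
s_6 = Round(s_5, k_5) = 0x62A3
s_7 = Round(s_6, k_6) = 0xA301
s_8 = Round(s_7, k_7) = 0x01EF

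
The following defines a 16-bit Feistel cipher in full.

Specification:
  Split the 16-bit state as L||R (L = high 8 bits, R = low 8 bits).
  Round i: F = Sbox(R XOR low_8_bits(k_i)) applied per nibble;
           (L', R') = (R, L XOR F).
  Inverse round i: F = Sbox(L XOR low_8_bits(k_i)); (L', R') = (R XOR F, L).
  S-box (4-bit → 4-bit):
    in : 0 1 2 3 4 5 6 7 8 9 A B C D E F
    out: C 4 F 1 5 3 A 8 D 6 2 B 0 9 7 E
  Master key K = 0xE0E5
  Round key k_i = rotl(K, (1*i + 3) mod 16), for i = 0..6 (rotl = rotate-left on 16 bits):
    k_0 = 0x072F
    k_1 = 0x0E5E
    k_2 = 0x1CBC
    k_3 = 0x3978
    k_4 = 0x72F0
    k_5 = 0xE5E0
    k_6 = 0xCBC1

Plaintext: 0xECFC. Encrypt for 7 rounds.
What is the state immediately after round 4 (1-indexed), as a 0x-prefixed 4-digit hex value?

s_0 = plaintext = 0xECFC
s_1 = Round(s_0, k_0) = 0xFC7D
s_2 = Round(s_1, k_1) = 0x7D0D
s_3 = Round(s_2, k_2) = 0x0DC9
s_4 = Round(s_3, k_3) = 0xC9B9
s_5 = Round(s_4, k_4) = 0xB99F
s_6 = Round(s_5, k_5) = 0x9F37
s_7 = Round(s_6, k_6) = 0x3775

0xC9B9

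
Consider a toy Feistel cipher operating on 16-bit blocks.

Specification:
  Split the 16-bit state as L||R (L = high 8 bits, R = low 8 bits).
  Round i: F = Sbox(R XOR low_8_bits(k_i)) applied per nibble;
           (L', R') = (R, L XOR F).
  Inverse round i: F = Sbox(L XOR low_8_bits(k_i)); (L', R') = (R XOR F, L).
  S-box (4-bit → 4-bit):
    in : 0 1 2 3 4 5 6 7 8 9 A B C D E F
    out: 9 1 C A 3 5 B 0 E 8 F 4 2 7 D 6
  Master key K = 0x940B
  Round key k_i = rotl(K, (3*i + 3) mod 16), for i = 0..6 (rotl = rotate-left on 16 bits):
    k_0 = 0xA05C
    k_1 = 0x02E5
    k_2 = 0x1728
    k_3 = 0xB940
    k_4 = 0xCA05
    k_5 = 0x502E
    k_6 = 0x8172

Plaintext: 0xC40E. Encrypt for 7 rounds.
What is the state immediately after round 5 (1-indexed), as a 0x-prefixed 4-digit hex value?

s_0 = plaintext = 0xC40E
s_1 = Round(s_0, k_0) = 0x0E98
s_2 = Round(s_1, k_1) = 0x9809
s_3 = Round(s_2, k_2) = 0x0959
s_4 = Round(s_3, k_3) = 0x5911
s_5 = Round(s_4, k_4) = 0x114A
s_6 = Round(s_5, k_5) = 0x4AA2
s_7 = Round(s_6, k_6) = 0xA233

0x114A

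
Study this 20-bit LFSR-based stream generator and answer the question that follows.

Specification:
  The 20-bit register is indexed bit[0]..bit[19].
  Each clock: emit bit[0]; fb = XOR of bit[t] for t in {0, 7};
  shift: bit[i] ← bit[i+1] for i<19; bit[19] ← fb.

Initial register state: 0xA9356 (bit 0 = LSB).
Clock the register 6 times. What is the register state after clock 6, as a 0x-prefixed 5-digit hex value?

0xC2A4D

reg_0 = 0xA9356
clock 1: out=0, reg = 0x549AB
clock 2: out=1, reg = 0x2A4D5
clock 3: out=1, reg = 0x1526A
clock 4: out=0, reg = 0x0A935
clock 5: out=1, reg = 0x8549A
clock 6: out=0, reg = 0xC2A4D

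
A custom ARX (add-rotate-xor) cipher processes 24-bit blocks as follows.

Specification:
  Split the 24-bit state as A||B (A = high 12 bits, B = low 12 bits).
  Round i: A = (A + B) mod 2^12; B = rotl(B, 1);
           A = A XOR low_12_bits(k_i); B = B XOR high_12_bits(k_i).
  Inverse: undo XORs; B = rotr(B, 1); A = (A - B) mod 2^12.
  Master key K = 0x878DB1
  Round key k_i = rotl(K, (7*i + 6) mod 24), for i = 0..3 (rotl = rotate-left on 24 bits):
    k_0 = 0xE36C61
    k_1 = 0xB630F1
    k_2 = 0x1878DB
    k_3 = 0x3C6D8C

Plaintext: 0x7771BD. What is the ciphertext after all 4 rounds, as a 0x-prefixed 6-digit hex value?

s_0 = plaintext = 0x7771BD
s_1 = Round(s_0, k_0) = 0x555D4C
s_2 = Round(s_1, k_1) = 0x2501FA
s_3 = Round(s_2, k_2) = 0xC91273
s_4 = Round(s_3, k_3) = 0x288720

0x288720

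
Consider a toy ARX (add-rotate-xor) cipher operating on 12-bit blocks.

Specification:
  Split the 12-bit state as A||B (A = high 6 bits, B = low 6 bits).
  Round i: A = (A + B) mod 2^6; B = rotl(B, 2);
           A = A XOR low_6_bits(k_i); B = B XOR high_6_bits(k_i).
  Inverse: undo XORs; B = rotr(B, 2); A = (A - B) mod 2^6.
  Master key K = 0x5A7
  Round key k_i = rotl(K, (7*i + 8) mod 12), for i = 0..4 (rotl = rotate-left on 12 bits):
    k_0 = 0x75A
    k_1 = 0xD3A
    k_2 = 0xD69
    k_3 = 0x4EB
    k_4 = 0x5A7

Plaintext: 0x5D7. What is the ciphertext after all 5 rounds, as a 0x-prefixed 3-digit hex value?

s_0 = plaintext = 0x5D7
s_1 = Round(s_0, k_0) = 0xD00
s_2 = Round(s_1, k_1) = 0x3B4
s_3 = Round(s_2, k_2) = 0xAE6
s_4 = Round(s_3, k_3) = 0xE89
s_5 = Round(s_4, k_4) = 0x932

0x932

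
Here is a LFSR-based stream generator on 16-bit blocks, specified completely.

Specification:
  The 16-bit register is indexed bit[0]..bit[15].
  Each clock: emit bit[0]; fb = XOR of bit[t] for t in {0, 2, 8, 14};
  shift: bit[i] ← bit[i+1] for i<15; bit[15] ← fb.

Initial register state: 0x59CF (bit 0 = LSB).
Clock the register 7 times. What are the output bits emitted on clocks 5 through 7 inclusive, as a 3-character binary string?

001

reg_0 = 0x59CF
clock 1: out=1, reg = 0x2CE7
clock 2: out=1, reg = 0x1673
clock 3: out=1, reg = 0x8B39
clock 4: out=1, reg = 0x459C
clock 5: out=0, reg = 0xA2CE
clock 6: out=0, reg = 0xD167
clock 7: out=1, reg = 0x68B3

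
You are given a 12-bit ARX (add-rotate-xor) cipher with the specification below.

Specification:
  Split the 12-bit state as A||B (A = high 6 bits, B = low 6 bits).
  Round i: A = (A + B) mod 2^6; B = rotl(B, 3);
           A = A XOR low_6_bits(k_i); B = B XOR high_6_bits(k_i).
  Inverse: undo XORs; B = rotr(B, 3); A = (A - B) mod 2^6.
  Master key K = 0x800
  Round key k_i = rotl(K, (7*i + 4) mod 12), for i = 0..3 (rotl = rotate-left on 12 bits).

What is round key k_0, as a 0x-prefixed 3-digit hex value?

K = 0x800
k_0 = rotl(K, (7*0+4) mod 12) = rotl(K, 4) = 0x008

0x008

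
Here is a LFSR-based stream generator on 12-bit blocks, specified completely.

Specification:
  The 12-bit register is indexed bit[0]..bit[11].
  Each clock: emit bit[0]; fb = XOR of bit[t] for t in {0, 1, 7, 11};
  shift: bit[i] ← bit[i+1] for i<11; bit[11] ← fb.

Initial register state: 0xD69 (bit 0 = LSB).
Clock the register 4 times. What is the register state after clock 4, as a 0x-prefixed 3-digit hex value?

0x2D6

reg_0 = 0xD69
clock 1: out=1, reg = 0x6B4
clock 2: out=0, reg = 0xB5A
clock 3: out=0, reg = 0x5AD
clock 4: out=1, reg = 0x2D6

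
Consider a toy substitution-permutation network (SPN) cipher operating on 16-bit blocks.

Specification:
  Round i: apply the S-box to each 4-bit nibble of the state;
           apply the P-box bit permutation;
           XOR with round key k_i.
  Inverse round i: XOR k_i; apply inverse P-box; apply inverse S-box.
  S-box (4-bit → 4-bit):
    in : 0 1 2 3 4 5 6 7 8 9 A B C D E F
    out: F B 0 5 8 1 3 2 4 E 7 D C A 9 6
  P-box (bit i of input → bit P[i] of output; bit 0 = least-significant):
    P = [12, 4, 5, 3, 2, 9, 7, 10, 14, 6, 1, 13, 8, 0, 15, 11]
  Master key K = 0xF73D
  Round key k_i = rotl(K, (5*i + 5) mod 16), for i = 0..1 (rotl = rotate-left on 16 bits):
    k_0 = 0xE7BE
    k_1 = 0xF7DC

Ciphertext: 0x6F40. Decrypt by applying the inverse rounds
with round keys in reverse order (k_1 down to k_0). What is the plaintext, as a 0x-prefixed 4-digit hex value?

0x6CB4

s_0 = ciphertext = 0x6F40
s_1 = InvRound(s_0, k_1) = 0xC231
s_2 = InvRound(s_1, k_0) = 0x6CB4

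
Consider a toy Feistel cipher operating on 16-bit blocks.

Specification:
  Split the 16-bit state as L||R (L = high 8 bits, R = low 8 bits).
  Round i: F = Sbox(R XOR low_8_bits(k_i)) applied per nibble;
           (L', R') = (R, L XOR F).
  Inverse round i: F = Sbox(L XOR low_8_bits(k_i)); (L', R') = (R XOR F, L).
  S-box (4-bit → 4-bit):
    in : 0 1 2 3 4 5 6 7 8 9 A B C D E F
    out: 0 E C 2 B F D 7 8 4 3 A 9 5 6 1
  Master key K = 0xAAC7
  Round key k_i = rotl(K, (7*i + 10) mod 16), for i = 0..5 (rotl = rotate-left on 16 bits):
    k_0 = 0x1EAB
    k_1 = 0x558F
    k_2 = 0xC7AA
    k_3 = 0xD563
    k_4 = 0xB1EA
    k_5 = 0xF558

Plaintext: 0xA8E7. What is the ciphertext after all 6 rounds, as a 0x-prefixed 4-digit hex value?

0x3907

s_0 = plaintext = 0xA8E7
s_1 = Round(s_0, k_0) = 0xE711
s_2 = Round(s_1, k_1) = 0x11A1
s_3 = Round(s_2, k_2) = 0xA11B
s_4 = Round(s_3, k_3) = 0x1BD9
s_5 = Round(s_4, k_4) = 0xD939
s_6 = Round(s_5, k_5) = 0x3907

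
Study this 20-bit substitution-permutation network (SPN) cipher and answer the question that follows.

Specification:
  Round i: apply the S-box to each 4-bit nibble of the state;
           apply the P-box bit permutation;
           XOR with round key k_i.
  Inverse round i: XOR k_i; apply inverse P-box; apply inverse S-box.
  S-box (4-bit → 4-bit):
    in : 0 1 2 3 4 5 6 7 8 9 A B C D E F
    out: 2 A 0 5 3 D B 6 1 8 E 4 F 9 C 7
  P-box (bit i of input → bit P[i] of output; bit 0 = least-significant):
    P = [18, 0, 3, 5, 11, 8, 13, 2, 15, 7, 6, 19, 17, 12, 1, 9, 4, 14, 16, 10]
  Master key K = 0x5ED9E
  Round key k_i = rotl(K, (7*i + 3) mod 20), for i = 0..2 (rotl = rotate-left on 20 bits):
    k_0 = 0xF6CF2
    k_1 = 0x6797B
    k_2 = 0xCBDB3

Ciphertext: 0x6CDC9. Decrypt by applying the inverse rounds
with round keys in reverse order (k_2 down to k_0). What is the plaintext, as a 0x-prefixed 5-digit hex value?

0x2CF7D

s_0 = ciphertext = 0x6CDC9
s_1 = InvRound(s_0, k_2) = 0x4FEBE
s_2 = InvRound(s_1, k_1) = 0x9DF10
s_3 = InvRound(s_2, k_0) = 0x2CF7D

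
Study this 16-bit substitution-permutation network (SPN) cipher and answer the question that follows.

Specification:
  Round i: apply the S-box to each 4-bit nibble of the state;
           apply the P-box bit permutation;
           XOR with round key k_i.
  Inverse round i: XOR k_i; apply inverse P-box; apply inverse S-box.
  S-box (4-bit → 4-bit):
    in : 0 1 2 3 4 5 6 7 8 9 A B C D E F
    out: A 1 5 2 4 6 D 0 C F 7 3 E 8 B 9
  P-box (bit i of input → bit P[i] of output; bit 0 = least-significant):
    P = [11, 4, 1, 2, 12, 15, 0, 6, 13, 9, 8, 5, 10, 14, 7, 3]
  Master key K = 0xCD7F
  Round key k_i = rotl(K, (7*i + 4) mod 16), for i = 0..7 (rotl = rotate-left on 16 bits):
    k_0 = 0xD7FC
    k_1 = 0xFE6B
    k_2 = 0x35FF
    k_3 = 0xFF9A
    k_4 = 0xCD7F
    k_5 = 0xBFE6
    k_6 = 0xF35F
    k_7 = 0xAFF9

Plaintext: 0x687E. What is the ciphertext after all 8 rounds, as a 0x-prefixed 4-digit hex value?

0x8416

s_0 = plaintext = 0x687E
s_1 = Round(s_0, k_0) = 0xDA40
s_2 = Round(s_1, k_1) = 0xDD76
s_3 = Round(s_2, k_2) = 0x3DD1
s_4 = Round(s_3, k_3) = 0xB7FA
s_5 = Round(s_4, k_4) = 0x912D
s_6 = Round(s_5, k_5) = 0xCB6B
s_7 = Round(s_6, k_6) = 0x8986
s_8 = Round(s_7, k_7) = 0x8416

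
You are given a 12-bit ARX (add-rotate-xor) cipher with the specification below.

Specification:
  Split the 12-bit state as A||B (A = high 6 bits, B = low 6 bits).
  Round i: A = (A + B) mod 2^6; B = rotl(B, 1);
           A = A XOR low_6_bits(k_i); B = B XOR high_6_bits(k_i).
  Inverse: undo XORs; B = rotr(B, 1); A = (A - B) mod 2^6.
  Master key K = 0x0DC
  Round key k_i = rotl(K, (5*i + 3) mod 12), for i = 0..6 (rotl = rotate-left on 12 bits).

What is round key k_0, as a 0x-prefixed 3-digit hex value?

0x6E0

K = 0x0DC
k_0 = rotl(K, (5*0+3) mod 12) = rotl(K, 3) = 0x6E0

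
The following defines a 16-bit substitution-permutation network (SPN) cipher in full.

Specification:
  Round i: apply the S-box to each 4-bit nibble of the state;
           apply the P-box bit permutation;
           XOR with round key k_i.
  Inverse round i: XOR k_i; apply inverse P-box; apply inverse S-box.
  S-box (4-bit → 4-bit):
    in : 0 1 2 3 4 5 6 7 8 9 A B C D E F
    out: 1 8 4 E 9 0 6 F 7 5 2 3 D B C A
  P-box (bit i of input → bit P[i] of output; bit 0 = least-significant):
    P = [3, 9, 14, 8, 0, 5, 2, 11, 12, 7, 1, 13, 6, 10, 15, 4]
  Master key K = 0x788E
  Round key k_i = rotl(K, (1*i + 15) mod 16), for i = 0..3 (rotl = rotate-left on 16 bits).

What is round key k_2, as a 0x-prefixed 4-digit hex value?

0xF11C

K = 0x788E
k_0 = rotl(K, (1*0+15) mod 16) = rotl(K, 15) = 0x3C47
k_1 = rotl(K, (1*1+15) mod 16) = rotl(K, 0) = 0x788E
k_2 = rotl(K, (1*2+15) mod 16) = rotl(K, 1) = 0xF11C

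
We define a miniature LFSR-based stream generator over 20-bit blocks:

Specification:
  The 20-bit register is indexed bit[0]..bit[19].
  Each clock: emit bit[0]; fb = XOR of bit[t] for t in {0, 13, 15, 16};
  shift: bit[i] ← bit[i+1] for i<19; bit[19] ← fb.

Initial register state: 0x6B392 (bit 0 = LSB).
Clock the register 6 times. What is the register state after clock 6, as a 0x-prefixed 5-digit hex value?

reg_0 = 0x6B392
clock 1: out=0, reg = 0x359C9
clock 2: out=1, reg = 0x1ACE4
clock 3: out=0, reg = 0x8D672
clock 4: out=0, reg = 0xC6B39
clock 5: out=1, reg = 0x6359C
clock 6: out=0, reg = 0xB1ACE

0xB1ACE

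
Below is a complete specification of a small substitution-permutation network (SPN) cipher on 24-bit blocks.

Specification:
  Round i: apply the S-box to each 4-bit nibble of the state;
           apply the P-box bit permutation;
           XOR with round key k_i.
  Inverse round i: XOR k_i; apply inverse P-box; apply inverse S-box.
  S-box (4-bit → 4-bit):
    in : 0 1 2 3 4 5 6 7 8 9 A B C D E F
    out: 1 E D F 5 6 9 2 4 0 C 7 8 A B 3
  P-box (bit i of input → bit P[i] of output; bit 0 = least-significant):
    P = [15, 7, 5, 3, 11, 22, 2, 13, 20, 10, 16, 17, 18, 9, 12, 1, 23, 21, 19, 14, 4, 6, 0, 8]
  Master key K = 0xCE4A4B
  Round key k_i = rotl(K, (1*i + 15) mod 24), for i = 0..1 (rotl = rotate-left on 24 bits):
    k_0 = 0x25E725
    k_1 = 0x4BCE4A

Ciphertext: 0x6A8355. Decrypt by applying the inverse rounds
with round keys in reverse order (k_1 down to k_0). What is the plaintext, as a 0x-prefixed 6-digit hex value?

0x5879CA

s_0 = ciphertext = 0x6A8355
s_1 = InvRound(s_0, k_1) = 0x2DC54C
s_2 = InvRound(s_1, k_0) = 0x5879CA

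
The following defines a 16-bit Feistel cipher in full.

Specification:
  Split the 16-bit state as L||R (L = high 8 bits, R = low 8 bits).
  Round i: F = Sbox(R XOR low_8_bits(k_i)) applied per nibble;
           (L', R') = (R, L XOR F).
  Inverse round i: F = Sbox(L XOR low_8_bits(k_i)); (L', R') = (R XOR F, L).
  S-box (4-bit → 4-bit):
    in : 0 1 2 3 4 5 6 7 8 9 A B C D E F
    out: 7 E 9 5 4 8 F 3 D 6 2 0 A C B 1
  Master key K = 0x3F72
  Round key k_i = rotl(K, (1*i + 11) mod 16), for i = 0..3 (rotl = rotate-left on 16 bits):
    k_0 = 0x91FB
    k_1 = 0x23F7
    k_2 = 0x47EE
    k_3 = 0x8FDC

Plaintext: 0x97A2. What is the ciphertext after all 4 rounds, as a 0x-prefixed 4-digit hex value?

s_0 = plaintext = 0x97A2
s_1 = Round(s_0, k_0) = 0xA211
s_2 = Round(s_1, k_1) = 0x111D
s_3 = Round(s_2, k_2) = 0x1D04
s_4 = Round(s_3, k_3) = 0x04D0

0x04D0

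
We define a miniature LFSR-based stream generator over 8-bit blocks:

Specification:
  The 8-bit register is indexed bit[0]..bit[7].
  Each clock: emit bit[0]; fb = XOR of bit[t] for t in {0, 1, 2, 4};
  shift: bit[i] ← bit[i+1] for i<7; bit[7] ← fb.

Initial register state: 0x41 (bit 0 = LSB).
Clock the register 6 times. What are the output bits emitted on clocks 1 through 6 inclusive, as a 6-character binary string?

100000

reg_0 = 0x41
clock 1: out=1, reg = 0xA0
clock 2: out=0, reg = 0x50
clock 3: out=0, reg = 0xA8
clock 4: out=0, reg = 0x54
clock 5: out=0, reg = 0x2A
clock 6: out=0, reg = 0x95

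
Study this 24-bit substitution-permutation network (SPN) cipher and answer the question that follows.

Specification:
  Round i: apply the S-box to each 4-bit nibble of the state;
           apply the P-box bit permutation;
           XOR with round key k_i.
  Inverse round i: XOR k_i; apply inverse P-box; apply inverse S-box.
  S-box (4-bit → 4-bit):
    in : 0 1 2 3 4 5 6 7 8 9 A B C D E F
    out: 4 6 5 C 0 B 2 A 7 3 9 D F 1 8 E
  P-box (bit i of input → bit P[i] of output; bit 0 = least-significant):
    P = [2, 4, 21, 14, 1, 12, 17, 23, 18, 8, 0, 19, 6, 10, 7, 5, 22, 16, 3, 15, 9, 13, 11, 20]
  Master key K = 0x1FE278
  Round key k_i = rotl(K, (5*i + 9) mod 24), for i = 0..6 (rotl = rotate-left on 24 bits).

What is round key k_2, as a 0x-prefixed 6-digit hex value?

K = 0x1FE278
k_0 = rotl(K, (5*0+9) mod 24) = rotl(K, 9) = 0xC4F03F
k_1 = rotl(K, (5*1+9) mod 24) = rotl(K, 14) = 0x9E07F8
k_2 = rotl(K, (5*2+9) mod 24) = rotl(K, 19) = 0xC0FF13

0xC0FF13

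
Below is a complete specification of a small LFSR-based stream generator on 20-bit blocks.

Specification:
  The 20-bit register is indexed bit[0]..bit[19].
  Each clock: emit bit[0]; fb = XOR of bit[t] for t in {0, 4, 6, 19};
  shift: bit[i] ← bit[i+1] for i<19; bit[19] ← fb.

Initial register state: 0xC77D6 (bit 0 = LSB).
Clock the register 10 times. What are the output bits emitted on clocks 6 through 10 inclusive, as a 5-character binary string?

reg_0 = 0xC77D6
clock 1: out=0, reg = 0xE3BEB
clock 2: out=1, reg = 0xF1DF5
clock 3: out=1, reg = 0x78EFA
clock 4: out=0, reg = 0x3C77D
clock 5: out=1, reg = 0x9E3BE
clock 6: out=0, reg = 0x4F1DF
clock 7: out=1, reg = 0xA78EF
clock 8: out=1, reg = 0xD3C77
clock 9: out=1, reg = 0x69E3B
clock 10: out=1, reg = 0x34F1D

01111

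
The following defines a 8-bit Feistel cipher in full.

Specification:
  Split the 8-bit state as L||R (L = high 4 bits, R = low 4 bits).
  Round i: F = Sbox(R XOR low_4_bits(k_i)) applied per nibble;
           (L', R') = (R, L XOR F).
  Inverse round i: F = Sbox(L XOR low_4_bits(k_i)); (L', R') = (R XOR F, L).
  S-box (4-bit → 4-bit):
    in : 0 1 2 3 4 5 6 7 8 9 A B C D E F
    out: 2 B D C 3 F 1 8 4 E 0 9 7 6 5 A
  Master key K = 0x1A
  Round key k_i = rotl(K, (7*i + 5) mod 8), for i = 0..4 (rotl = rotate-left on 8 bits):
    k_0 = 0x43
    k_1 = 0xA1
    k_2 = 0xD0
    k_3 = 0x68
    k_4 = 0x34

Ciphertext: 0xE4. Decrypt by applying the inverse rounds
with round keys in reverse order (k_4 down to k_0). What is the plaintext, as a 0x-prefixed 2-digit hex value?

s_0 = ciphertext = 0xE4
s_1 = InvRound(s_0, k_4) = 0x4E
s_2 = InvRound(s_1, k_3) = 0x94
s_3 = InvRound(s_2, k_2) = 0xA9
s_4 = InvRound(s_3, k_1) = 0x0A
s_5 = InvRound(s_4, k_0) = 0x60

0x60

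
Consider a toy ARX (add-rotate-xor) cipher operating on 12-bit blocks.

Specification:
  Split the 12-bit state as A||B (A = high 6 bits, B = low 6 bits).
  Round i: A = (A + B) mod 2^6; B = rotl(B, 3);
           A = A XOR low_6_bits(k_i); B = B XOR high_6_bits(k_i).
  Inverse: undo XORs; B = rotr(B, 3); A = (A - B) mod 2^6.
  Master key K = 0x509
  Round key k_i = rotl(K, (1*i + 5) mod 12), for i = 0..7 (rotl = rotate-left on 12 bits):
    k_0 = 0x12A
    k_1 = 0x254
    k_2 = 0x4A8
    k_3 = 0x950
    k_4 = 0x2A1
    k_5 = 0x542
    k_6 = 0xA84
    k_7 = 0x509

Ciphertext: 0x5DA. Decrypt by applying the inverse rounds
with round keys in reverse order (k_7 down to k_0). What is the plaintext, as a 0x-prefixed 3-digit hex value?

0xF41

s_0 = ciphertext = 0x5DA
s_1 = InvRound(s_0, k_7) = 0xB71
s_2 = InvRound(s_1, k_6) = 0x39B
s_3 = InvRound(s_2, k_5) = 0x6F1
s_4 = InvRound(s_3, k_4) = 0x6DF
s_5 = InvRound(s_4, k_3) = 0xD17
s_6 = InvRound(s_5, k_2) = 0xD28
s_7 = InvRound(s_6, k_1) = 0x50C
s_8 = InvRound(s_7, k_0) = 0xF41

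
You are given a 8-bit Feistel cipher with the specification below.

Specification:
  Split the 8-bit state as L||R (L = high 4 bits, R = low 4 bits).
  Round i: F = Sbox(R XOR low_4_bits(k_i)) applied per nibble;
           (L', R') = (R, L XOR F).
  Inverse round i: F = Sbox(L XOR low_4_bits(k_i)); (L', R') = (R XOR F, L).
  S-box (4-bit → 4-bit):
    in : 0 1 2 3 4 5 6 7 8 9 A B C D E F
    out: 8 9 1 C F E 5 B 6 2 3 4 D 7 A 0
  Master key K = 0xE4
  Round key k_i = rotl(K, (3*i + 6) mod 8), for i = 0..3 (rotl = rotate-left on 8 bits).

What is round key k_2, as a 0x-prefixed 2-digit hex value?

K = 0xE4
k_0 = rotl(K, (3*0+6) mod 8) = rotl(K, 6) = 0x39
k_1 = rotl(K, (3*1+6) mod 8) = rotl(K, 1) = 0xC9
k_2 = rotl(K, (3*2+6) mod 8) = rotl(K, 4) = 0x4E

0x4E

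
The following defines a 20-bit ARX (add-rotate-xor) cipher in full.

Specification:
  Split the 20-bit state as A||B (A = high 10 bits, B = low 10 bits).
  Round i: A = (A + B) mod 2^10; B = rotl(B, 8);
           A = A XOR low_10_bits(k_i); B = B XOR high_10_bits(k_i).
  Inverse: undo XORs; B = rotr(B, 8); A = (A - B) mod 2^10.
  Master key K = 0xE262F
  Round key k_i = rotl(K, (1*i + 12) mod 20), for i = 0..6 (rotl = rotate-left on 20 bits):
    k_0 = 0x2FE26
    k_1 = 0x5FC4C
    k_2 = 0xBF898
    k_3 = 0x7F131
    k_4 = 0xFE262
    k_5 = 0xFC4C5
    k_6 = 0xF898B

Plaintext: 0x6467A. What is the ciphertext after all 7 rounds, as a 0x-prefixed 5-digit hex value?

s_0 = plaintext = 0x6467A
s_1 = Round(s_0, k_0) = 0x8B621
s_2 = Round(s_1, k_1) = 0x008F7
s_3 = Round(s_2, k_2) = 0x185C3
s_4 = Round(s_3, k_3) = 0xC568C
s_5 = Round(s_4, k_4) = 0xF0F5B
s_6 = Round(s_5, k_5) = 0xF6C27
s_7 = Round(s_6, k_6) = 0x624EB

0x624EB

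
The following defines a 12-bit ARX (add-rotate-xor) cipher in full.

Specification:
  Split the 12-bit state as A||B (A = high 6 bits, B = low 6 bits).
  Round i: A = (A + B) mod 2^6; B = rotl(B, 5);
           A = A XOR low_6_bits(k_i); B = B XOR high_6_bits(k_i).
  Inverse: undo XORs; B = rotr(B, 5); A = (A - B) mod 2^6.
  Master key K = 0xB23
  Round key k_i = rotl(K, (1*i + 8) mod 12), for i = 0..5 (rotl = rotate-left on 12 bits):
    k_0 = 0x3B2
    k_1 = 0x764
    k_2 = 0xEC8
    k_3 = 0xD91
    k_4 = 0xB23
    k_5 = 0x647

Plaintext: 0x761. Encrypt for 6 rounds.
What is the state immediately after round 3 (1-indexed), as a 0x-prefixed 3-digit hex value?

s_0 = plaintext = 0x761
s_1 = Round(s_0, k_0) = 0x33E
s_2 = Round(s_1, k_1) = 0xB82
s_3 = Round(s_2, k_2) = 0xE3A
s_4 = Round(s_3, k_3) = 0x8EB
s_5 = Round(s_4, k_4) = 0xB59
s_6 = Round(s_5, k_5) = 0x075

0xE3A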